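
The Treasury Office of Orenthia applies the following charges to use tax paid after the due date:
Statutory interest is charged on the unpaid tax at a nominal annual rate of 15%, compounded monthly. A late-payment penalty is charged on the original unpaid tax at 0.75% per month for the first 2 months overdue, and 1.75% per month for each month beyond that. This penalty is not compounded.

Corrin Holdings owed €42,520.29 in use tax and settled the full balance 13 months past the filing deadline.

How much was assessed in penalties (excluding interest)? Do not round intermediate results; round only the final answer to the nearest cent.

Penalty, months 1–2: 2 × 0.75% × €42,520.29 = €637.80…
Penalty, months 3–13: 11 × 1.75% × €42,520.29 = €8,185.16…
Total penalty = €637.80… + €8,185.16… = €8,822.96

€8,822.96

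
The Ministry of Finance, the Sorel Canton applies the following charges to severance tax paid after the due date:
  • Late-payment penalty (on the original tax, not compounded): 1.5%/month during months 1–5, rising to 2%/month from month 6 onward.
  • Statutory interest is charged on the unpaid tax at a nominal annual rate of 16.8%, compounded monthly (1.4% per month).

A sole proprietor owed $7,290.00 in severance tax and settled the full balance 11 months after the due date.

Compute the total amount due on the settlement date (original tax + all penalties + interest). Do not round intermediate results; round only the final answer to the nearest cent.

$9,916.19

Penalty, months 1–5: 5 × 1.5% × $7,290.00 = $546.75
Penalty, months 6–11: 6 × 2% × $7,290.00 = $874.80
Interest: $7,290.00 × ((1 + 0.014)^11 − 1) = $7,290.00 × 0.1652457… = $1,204.6411…
Total = $7,290.00 + $1,421.5500 + $1,204.6411… = $9,916.19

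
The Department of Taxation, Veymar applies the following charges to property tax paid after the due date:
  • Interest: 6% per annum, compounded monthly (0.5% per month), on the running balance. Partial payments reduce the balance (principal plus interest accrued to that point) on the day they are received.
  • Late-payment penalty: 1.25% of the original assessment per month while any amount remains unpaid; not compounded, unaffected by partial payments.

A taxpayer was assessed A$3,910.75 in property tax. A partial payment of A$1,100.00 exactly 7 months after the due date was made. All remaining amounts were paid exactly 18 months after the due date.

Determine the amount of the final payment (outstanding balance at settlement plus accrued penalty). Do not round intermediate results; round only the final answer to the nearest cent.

Balance at month 7: A$3,910.7500 × (1 + 0.005)^7 = A$4,049.6966…
After A$1,100.00 payment: A$4,049.6966… − A$1,100.00 = A$2,949.6966…
Balance at month 18: A$2,949.6966… × (1 + 0.005)^11 = A$3,116.0472…
Penalty: 18 × 1.25% × A$3,910.75 = A$879.92…
Final settlement = outstanding balance + penalty = A$3,116.0472… + A$879.92… = A$3,995.97

A$3,995.97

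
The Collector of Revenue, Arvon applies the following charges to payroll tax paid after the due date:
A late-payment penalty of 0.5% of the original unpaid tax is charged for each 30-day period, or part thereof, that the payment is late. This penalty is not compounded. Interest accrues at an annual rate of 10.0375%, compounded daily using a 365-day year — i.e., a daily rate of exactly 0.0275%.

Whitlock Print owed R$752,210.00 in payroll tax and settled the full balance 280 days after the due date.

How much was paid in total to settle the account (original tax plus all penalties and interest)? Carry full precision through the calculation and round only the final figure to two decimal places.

R$850,020.35

Penalty periods: ⌈280/30⌉ = 10; penalty = 10 × 0.5% × R$752,210.00 = R$37,610.50
Interest: R$752,210.00 × ((1 + 0.000275)^280 − 1) = R$752,210.00 × 0.08003064… = R$60,199.8504…
Total = R$752,210.00 + R$37,610.5000 + R$60,199.8504… = R$850,020.35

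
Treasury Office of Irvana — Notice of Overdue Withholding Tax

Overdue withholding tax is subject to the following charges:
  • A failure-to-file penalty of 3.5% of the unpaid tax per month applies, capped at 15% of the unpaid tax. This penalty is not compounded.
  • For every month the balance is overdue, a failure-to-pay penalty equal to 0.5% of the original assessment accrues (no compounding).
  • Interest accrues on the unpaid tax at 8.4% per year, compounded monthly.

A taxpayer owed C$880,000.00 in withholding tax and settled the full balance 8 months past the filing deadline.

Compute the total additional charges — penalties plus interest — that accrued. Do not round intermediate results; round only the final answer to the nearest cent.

Failure-to-file: 8 × 3.5% × C$880,000.00 = C$246,400.00, capped at 15% × C$880,000.00 = C$132,000.00
Failure-to-pay penalty: 8 × 0.5% × C$880,000.00 = C$35,200.00
Interest (8.4%/yr ÷ 12 = 0.7%/month): C$880,000.00 × ((1 + 0.007)^8 − 1) = C$50,504.4118…
Penalties + interest = C$167,200.0000 + C$50,504.4118… = C$217,704.41

C$217,704.41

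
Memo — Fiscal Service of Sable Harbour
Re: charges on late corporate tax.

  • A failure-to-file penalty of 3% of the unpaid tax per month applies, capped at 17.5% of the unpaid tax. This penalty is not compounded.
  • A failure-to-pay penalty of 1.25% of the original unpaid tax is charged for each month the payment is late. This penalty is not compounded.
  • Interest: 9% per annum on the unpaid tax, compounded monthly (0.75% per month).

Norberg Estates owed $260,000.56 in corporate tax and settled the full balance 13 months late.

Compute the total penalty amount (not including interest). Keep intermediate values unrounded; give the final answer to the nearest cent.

Failure-to-file: 13 × 3% × $260,000.56 = $101,400.22…, capped at 17.5% × $260,000.56 = $45,500.10…
Failure-to-pay penalty: 13 × 1.25% × $260,000.56 = $42,250.09…
Total penalty = $45,500.10… + $42,250.09… = $87,750.19

$87,750.19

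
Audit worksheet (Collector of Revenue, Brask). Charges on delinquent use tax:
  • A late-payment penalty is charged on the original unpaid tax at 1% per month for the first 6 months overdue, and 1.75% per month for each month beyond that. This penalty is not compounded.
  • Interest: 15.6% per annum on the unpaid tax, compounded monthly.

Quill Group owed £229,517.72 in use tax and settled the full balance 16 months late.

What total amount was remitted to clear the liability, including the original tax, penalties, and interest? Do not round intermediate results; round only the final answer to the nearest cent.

Penalty, months 1–6: 6 × 1% × £229,517.72 = £13,771.06…
Penalty, months 7–16: 10 × 1.75% × £229,517.72 = £40,165.60…
Interest (15.6%/yr ÷ 12 = 1.3%/month): £229,517.72 × ((1 + 0.013)^16 − 1) = £52,688.9972…
Total = £229,517.72 + £53,936.6642 + £52,688.9972… = £336,143.38

£336,143.38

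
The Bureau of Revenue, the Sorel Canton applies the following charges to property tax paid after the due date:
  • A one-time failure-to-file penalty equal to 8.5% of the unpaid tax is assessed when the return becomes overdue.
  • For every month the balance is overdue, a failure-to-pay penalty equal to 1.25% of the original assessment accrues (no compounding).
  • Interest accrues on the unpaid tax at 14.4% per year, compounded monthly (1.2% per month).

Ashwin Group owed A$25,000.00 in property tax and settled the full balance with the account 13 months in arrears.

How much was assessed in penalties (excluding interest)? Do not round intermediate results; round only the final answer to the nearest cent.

A$6,187.50

Failure-to-file penalty: 8.5% × A$25,000.00 = A$2,125.00
Failure-to-pay penalty: 13 × 1.25% × A$25,000.00 = A$4,062.50
Total penalty = A$2,125.00 + A$4,062.50 = A$6,187.50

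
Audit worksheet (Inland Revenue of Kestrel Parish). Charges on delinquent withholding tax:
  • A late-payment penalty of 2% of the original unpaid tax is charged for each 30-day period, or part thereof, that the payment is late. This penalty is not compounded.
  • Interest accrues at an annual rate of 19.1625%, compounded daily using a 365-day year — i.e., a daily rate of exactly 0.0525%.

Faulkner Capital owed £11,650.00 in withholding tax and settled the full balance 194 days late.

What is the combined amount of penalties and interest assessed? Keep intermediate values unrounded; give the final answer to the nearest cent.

£2,879.74

Penalty periods: ⌈194/30⌉ = 7; penalty = 7 × 2% × £11,650.00 = £1,631.00
Interest: £11,650.00 × ((1 + 0.000525)^194 − 1) = £11,650.00 × 0.10718779… = £1,248.7377…
Penalties + interest = £1,631.0000 + £1,248.7377… = £2,879.74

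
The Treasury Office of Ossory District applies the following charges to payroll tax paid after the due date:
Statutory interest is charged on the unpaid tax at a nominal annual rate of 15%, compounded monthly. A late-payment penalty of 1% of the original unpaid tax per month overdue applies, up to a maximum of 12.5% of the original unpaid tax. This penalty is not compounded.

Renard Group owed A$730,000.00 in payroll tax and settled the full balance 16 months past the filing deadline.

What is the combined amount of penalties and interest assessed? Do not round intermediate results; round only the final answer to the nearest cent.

Penalty (uncapped): 16 × 1% × A$730,000.00 = A$116,800.00; cap = 12.5% × A$730,000.00 = A$91,250.00 → penalty = A$91,250.00
Interest (15%/yr ÷ 12 = 1.25%/month): A$730,000.00 × ((1 + 0.0125)^16 − 1) = A$160,519.3698…
Penalties + interest = A$91,250.0000 + A$160,519.3698… = A$251,769.37

A$251,769.37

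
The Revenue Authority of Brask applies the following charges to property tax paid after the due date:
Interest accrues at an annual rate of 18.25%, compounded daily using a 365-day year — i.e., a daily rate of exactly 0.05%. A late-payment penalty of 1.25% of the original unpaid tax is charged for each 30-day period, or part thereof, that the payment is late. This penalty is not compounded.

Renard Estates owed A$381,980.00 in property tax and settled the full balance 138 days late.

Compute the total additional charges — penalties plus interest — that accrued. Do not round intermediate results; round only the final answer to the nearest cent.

A$51,153.90

Penalty periods: ⌈138/30⌉ = 5; penalty = 5 × 1.25% × A$381,980.00 = A$23,873.75
Interest: A$381,980.00 × ((1 + 0.0005)^138 − 1) = A$381,980.00 × 0.07141773… = A$27,280.1457…
Penalties + interest = A$23,873.7500 + A$27,280.1457… = A$51,153.90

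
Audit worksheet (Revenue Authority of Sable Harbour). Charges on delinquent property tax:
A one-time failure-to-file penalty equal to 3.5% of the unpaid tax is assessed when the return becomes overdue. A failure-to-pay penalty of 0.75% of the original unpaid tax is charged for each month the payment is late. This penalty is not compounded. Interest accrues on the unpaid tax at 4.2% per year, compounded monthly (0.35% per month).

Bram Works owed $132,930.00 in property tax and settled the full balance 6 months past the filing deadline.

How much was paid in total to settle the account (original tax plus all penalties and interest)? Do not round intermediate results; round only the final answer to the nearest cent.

$146,380.47

Failure-to-file penalty: 3.5% × $132,930.00 = $4,652.55
Failure-to-pay penalty = 0.75% × $132,930.00 × 6 mo = $5,981.85
Interest: $132,930.00 × ((1 + 0.0035)^6 − 1) = $132,930.00 × 0.0211846… = $2,816.0702…
Total = $132,930.00 + $10,634.4000 + $2,816.0702… = $146,380.47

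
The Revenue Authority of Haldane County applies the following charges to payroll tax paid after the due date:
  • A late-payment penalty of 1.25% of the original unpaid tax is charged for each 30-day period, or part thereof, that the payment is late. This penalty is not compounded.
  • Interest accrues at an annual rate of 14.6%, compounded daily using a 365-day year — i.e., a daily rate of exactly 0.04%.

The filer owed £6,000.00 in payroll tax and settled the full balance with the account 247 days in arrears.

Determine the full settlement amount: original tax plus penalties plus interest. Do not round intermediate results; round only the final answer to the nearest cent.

Penalty periods: ⌈247/30⌉ = 9; penalty = 9 × 1.25% × £6,000.00 = £675.00
Interest: £6,000.00 × ((1 + 0.0004)^247 − 1) = £6,000.00 × 0.10382370… = £622.9422…
Total = £6,000.00 + £675.0000 + £622.9422… = £7,297.94

£7,297.94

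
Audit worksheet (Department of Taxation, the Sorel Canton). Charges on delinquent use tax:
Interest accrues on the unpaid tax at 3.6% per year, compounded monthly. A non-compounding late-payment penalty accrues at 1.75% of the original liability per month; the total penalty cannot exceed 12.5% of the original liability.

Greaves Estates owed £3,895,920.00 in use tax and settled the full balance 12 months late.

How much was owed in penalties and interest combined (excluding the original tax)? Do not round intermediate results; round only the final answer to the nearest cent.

Penalty (uncapped): 12 × 1.75% × £3,895,920.00 = £818,143.20; cap = 12.5% × £3,895,920.00 = £486,990.00 → penalty = £486,990.00
Interest (3.6%/yr ÷ 12 = 0.3%/month): £3,895,920.00 × ((1 + 0.003)^12 − 1) = £142,590.5952…
Penalties + interest = £486,990.0000 + £142,590.5952… = £629,580.60

£629,580.60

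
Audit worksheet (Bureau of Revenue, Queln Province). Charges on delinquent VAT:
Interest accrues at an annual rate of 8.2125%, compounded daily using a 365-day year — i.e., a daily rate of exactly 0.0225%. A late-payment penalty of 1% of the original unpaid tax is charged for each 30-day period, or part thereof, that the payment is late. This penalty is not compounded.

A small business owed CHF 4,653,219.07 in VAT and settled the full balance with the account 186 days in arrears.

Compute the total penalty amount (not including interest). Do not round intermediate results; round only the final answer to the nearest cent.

Penalty periods: ⌈186/30⌉ = 7; penalty = 7 × 1% × CHF 4,653,219.07 = CHF 325,725.33…

CHF 325,725.33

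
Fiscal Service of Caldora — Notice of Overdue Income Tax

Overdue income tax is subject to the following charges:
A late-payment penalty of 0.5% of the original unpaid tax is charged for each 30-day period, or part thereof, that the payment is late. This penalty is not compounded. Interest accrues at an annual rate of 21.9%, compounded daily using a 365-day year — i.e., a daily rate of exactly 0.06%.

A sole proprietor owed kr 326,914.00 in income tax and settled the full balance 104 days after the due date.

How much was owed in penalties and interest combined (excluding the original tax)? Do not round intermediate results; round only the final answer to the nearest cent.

kr 27,581.11

Penalty periods: ⌈104/30⌉ = 4; penalty = 4 × 0.5% × kr 326,914.00 = kr 6,538.28
Interest: kr 326,914.00 × ((1 + 0.0006)^104 − 1) = kr 326,914.00 × 0.06436810… = kr 21,042.8323…
Penalties + interest = kr 6,538.2800 + kr 21,042.8323… = kr 27,581.11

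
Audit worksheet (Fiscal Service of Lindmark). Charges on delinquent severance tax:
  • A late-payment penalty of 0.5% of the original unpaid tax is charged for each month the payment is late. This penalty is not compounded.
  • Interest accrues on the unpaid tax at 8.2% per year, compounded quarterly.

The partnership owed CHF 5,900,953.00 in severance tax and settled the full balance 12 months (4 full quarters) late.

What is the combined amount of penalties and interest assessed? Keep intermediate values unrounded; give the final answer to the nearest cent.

CHF 853,018.97

Late-payment penalty = 0.5% × CHF 5,900,953.00 × 12 mo = CHF 354,057.18
Interest (8.2%/yr ÷ 4 = 2.05%/quarter): CHF 5,900,953.00 × ((1 + 0.0205)^4 − 1) = CHF 498,961.7909…
Penalties + interest = CHF 354,057.1800 + CHF 498,961.7909… = CHF 853,018.97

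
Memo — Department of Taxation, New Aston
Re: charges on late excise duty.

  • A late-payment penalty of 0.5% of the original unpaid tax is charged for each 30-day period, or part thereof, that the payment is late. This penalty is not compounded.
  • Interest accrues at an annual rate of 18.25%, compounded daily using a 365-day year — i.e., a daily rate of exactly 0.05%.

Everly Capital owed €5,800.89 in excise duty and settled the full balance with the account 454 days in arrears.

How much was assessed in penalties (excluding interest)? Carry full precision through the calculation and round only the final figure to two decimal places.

€464.07

Penalty periods: ⌈454/30⌉ = 16; penalty = 16 × 0.5% × €5,800.89 = €464.07…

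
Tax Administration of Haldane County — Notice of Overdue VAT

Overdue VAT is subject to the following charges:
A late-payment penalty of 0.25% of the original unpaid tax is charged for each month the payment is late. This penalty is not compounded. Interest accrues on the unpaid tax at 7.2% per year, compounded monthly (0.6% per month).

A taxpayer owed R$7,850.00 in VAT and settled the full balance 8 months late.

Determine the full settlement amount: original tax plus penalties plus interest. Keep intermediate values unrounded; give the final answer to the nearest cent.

Late-payment penalty: 8 × 0.25% × R$7,850.00 = R$157.00
Interest: R$7,850.00 × ((1 + 0.006)^8 − 1) = R$7,850.00 × 0.0490202… = R$384.8085…
Total = R$7,850.00 + R$157.0000 + R$384.8085… = R$8,391.81

R$8,391.81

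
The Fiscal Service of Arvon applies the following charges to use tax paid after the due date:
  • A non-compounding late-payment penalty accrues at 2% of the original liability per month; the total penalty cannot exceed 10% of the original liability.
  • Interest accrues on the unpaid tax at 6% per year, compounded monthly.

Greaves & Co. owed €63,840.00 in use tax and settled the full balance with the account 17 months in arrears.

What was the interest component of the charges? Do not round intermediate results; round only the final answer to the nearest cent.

Interest (6%/yr ÷ 12 = 0.5%/month): €63,840.00 × ((1 + 0.005)^17 − 1) = €5,648.9786…

€5,648.98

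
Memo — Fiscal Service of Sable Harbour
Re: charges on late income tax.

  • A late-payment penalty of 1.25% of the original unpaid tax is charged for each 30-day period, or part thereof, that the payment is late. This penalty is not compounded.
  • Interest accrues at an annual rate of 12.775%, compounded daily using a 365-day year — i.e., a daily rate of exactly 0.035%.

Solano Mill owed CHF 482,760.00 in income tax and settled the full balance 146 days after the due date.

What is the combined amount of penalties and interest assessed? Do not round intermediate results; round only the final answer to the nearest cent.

Penalty periods: ⌈146/30⌉ = 5; penalty = 5 × 1.25% × CHF 482,760.00 = CHF 30,172.50
Interest: CHF 482,760.00 × ((1 + 0.00035)^146 − 1) = CHF 482,760.00 × 0.05241872… = CHF 25,305.6621…
Penalties + interest = CHF 30,172.5000 + CHF 25,305.6621… = CHF 55,478.16

CHF 55,478.16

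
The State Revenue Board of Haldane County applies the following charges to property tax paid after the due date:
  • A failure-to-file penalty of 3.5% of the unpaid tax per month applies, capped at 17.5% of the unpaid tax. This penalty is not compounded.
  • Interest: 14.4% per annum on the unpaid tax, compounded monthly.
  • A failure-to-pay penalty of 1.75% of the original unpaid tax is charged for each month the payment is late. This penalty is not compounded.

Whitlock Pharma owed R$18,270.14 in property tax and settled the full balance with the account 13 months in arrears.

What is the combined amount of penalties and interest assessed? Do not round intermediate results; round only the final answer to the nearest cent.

Failure-to-file: 13 × 3.5% × R$18,270.14 = R$8,312.91…, capped at 17.5% × R$18,270.14 = R$3,197.27…
Failure-to-pay penalty = 1.75% × R$18,270.14 × 13 mo = R$4,156.46…
Interest (14.4%/yr ÷ 12 = 1.2%/month): R$18,270.14 × ((1 + 0.012)^13 − 1) = R$3,064.6581…
Penalties + interest = R$7,353.7314… + R$3,064.6581… = R$10,418.39

R$10,418.39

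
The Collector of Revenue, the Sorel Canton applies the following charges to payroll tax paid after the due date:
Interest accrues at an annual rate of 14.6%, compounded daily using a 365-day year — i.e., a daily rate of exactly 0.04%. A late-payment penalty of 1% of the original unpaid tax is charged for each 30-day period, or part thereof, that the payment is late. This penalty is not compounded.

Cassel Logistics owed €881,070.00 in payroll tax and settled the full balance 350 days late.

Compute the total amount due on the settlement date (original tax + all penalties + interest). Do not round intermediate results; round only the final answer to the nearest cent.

Penalty periods: ⌈350/30⌉ = 12; penalty = 12 × 1% × €881,070.00 = €105,728.40
Interest: €881,070.00 × ((1 + 0.0004)^350 − 1) = €881,070.00 × 0.15024160… = €132,373.3667…
Total = €881,070.00 + €105,728.4000 + €132,373.3667… = €1,119,171.77

€1,119,171.77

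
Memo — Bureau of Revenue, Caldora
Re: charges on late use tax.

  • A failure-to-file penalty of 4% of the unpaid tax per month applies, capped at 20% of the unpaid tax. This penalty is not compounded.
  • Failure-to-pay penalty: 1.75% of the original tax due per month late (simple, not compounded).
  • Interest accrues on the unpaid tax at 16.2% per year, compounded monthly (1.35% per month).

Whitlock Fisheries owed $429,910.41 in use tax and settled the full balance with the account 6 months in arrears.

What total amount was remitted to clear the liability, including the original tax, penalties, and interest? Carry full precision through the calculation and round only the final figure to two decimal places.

$597,052.47

Failure-to-file: 6 × 4% × $429,910.41 = $103,178.50…, capped at 20% × $429,910.41 = $85,982.08…
Failure-to-pay penalty: 6 × 1.75% × $429,910.41 = $45,140.59…
Interest: $429,910.41 × ((1 + 0.0135)^6 − 1) = $429,910.41 × 0.0837835… = $36,019.3810…
Total = $429,910.41 + $131,122.6751… + $36,019.3810… = $597,052.47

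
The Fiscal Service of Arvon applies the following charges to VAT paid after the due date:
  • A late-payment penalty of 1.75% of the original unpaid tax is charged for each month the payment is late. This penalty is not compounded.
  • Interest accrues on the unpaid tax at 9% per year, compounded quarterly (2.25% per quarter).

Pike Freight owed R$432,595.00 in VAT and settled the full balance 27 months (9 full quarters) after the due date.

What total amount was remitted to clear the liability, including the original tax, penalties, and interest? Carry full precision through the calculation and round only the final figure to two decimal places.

Late-payment penalty = 1.75% × R$432,595.00 × 27 mo = R$204,401.14…
Interest: R$432,595.00 × ((1 + 0.0225)^9 − 1) = R$432,595.00 × 0.2217148… = R$95,912.7323…
Total = R$432,595.00 + R$204,401.1375 + R$95,912.7323… = R$732,908.87

R$732,908.87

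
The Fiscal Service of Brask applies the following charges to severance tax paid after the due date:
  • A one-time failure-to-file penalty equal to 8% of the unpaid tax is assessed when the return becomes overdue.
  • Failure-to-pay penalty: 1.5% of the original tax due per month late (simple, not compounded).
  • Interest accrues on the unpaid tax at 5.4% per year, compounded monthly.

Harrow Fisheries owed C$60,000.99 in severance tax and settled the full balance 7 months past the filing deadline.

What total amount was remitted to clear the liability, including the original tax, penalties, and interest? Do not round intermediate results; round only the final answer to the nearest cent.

Failure-to-file penalty: 8% × C$60,000.99 = C$4,800.08…
Failure-to-pay penalty: 7 × 1.5% × C$60,000.99 = C$6,300.10…
Interest (5.4%/yr ÷ 12 = 0.45%/month): C$60,000.99 × ((1 + 0.0045)^7 − 1) = C$1,915.7388…
Total = C$60,000.99 + C$11,100.1832… + C$1,915.7388… = C$73,016.91

C$73,016.91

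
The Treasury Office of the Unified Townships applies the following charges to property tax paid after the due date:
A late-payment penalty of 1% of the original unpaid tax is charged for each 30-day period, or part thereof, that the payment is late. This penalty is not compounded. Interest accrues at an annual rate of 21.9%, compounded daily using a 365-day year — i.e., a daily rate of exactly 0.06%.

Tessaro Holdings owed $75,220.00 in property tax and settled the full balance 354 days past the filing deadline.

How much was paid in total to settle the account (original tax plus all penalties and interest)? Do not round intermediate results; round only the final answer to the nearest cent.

Penalty periods: ⌈354/30⌉ = 12; penalty = 12 × 1% × $75,220.00 = $9,026.40
Interest: $75,220.00 × ((1 + 0.0006)^354 − 1) = $75,220.00 × 0.23656368… = $17,794.3199…
Total = $75,220.00 + $9,026.4000 + $17,794.3199… = $102,040.72

$102,040.72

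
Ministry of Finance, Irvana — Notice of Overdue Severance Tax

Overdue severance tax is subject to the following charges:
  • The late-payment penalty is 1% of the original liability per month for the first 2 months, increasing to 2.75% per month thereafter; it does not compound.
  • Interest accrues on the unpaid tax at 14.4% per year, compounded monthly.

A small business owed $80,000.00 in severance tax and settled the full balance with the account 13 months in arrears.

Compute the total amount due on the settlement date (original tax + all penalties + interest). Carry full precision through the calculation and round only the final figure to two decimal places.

$119,219.31

Penalty, months 1–2: 2 × 1% × $80,000.00 = $1,600.00
Penalty, months 3–13: 11 × 2.75% × $80,000.00 = $24,200.00
Interest (14.4%/yr ÷ 12 = 1.2%/month): $80,000.00 × ((1 + 0.012)^13 − 1) = $13,419.3088…
Total = $80,000.00 + $25,800.0000 + $13,419.3088… = $119,219.31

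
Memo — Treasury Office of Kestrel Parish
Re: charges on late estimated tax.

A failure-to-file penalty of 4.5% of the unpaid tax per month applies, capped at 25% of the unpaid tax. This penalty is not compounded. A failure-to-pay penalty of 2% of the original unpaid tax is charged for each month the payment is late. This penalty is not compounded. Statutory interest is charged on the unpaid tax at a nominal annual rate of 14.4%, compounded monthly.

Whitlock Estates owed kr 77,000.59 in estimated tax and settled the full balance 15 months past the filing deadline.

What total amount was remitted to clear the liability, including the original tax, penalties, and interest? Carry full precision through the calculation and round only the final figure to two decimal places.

kr 134,438.05

Failure-to-file: 15 × 4.5% × kr 77,000.59 = kr 51,975.40…, capped at 25% × kr 77,000.59 = kr 19,250.15…
Failure-to-pay penalty: 15 × 2% × kr 77,000.59 = kr 23,100.18…
Interest (14.4%/yr ÷ 12 = 1.2%/month): kr 77,000.59 × ((1 + 0.012)^15 − 1) = kr 15,087.1342…
Total = kr 77,000.59 + kr 42,350.3245 + kr 15,087.1342… = kr 134,438.05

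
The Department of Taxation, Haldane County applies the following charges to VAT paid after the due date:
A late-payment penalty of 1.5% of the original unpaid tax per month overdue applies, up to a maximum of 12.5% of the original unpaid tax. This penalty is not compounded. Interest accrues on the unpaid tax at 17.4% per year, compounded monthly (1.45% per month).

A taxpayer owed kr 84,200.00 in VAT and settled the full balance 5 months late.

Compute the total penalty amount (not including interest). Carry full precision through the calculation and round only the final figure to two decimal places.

Penalty: 5 × 1.5% × kr 84,200.00 = kr 6,315.00 (below the 12.5% cap of kr 10,525.00)

kr 6,315.00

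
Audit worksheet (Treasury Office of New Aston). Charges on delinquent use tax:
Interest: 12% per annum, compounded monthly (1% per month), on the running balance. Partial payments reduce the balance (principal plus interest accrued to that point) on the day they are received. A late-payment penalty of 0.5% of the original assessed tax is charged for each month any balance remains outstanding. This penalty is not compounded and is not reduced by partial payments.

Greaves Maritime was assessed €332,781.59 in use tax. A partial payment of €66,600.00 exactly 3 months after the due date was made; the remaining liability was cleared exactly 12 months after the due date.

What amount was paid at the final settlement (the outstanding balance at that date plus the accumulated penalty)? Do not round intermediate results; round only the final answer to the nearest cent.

Balance at month 3: €332,781.5900 × (1 + 0.01)^3 = €342,865.2050…
After €66,600.00 payment: €342,865.2050… − €66,600.00 = €276,265.2050…
Balance at month 12: €276,265.2050… × (1 + 0.01)^9 = €302,147.1860…
Penalty: 12 × 0.5% × €332,781.59 = €19,966.90…
Final settlement = outstanding balance + penalty = €302,147.1860… + €19,966.90… = €322,114.08

€322,114.08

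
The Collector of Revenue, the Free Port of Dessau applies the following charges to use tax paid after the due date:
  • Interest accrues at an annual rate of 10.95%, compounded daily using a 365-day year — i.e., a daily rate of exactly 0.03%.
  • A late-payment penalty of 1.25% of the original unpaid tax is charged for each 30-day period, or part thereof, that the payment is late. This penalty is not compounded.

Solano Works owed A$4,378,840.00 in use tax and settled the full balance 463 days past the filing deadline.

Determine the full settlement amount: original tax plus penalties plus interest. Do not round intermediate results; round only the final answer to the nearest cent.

Penalty periods: ⌈463/30⌉ = 16; penalty = 16 × 1.25% × A$4,378,840.00 = A$875,768.00
Interest: A$4,378,840.00 × ((1 + 0.0003)^463 − 1) = A$4,378,840.00 × 0.14898526… = A$652,382.6105…
Total = A$4,378,840.00 + A$875,768.0000 + A$652,382.6105… = A$5,906,990.61

A$5,906,990.61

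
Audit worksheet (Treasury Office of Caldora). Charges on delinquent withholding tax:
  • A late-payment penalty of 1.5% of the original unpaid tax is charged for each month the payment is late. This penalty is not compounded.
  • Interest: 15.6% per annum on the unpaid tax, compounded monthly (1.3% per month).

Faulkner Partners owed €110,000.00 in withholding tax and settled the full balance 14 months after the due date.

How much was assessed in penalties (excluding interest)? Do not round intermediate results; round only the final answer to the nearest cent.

Late-payment penalty = 1.5% × €110,000.00 × 14 mo = €23,100.00

€23,100.00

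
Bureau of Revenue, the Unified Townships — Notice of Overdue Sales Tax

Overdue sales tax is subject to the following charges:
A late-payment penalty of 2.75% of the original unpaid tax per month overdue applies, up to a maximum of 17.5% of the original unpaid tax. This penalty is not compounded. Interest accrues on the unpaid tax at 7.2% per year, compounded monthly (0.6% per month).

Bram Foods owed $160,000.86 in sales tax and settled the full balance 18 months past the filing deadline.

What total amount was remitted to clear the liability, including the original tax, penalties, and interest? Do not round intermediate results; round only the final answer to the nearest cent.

Penalty (uncapped): 18 × 2.75% × $160,000.86 = $79,200.43…; cap = 17.5% × $160,000.86 = $28,000.15… → penalty = $28,000.15…
Interest: $160,000.86 × ((1 + 0.006)^18 − 1) = $160,000.86 × 0.1136883… = $18,190.2241…
Total = $160,000.86 + $28,000.1505 + $18,190.2241… = $206,191.23

$206,191.23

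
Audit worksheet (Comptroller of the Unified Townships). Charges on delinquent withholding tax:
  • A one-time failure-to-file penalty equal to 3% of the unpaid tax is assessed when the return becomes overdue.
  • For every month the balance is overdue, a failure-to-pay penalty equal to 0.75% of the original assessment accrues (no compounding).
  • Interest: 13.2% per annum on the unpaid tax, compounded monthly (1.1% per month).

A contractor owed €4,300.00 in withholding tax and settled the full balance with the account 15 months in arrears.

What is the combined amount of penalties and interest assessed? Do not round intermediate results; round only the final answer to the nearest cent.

Failure-to-file penalty: 3% × €4,300.00 = €129.00
Failure-to-pay penalty: 15 × 0.75% × €4,300.00 = €483.75
Interest: €4,300.00 × ((1 + 0.011)^15 − 1) = €4,300.00 × 0.1783311… = €766.8237…
Penalties + interest = €612.7500 + €766.8237… = €1,379.57

€1,379.57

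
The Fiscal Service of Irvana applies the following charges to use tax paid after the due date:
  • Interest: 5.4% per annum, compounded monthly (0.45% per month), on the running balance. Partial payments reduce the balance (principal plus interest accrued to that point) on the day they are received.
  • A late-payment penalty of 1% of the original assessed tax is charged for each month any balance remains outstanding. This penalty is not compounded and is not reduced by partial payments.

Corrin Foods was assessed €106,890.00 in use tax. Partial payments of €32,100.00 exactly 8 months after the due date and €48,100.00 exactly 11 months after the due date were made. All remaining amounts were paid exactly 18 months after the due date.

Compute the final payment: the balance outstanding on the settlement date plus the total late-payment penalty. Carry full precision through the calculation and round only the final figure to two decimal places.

€51,917.68

Balance at month 8: €106,890.0000 × (1 + 0.0045)^8 = €110,799.1952…
After €32,100.00 payment: €110,799.1952… − €32,100.00 = €78,699.1952…
Balance at month 11: €78,699.1952… × (1 + 0.0045)^3 = €79,766.4225…
After €48,100.00 payment: €79,766.4225… − €48,100.00 = €31,666.4225…
Balance at month 18: €31,666.4225… × (1 + 0.0045)^7 = €32,677.4824…
Penalty: 18 × 1% × €106,890.00 = €19,240.20
Final settlement = outstanding balance + penalty = €32,677.4824… + €19,240.20 = €51,917.68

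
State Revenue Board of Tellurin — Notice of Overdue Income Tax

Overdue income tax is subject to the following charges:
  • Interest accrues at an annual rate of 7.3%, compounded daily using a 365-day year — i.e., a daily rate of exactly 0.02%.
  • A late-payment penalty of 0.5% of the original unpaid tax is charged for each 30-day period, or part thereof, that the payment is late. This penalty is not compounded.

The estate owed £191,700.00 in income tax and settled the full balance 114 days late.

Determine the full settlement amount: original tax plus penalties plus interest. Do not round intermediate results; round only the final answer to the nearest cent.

£199,954.52

Penalty periods: ⌈114/30⌉ = 4; penalty = 4 × 0.5% × £191,700.00 = £3,834.00
Interest: £191,700.00 × ((1 + 0.0002)^114 − 1) = £191,700.00 × 0.02305957… = £4,420.5204…
Total = £191,700.00 + £3,834.0000 + £4,420.5204… = £199,954.52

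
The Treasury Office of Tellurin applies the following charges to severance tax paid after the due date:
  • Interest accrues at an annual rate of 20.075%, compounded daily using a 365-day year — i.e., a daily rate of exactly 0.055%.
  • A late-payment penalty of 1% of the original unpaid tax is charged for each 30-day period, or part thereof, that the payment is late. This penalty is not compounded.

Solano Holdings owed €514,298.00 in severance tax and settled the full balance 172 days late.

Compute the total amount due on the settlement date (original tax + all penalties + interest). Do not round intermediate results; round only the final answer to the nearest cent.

Penalty periods: ⌈172/30⌉ = 6; penalty = 6 × 1% × €514,298.00 = €30,857.88
Interest: €514,298.00 × ((1 + 0.00055)^172 − 1) = €514,298.00 × 0.09919049… = €51,013.4728…
Total = €514,298.00 + €30,857.8800 + €51,013.4728… = €596,169.35

€596,169.35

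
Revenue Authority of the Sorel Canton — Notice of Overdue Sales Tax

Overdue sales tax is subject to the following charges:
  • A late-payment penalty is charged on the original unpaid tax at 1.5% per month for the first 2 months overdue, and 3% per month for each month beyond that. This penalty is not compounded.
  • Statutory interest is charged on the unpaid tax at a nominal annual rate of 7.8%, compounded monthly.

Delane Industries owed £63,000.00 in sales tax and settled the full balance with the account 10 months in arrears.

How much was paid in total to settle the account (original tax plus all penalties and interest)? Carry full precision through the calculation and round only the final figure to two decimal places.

Penalty, months 1–2: 2 × 1.5% × £63,000.00 = £1,890.00
Penalty, months 3–10: 8 × 3% × £63,000.00 = £15,120.00
Interest (7.8%/yr ÷ 12 = 0.65%/month): £63,000.00 × ((1 + 0.0065)^10 − 1) = £4,216.8787…
Total = £63,000.00 + £17,010.0000 + £4,216.8787… = £84,226.88

£84,226.88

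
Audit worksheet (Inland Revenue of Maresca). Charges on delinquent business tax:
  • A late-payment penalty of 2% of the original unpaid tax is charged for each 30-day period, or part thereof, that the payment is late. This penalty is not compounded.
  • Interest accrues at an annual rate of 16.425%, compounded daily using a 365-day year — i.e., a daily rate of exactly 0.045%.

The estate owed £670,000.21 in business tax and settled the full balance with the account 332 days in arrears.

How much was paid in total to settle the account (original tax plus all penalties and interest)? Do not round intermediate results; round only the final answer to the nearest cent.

£938,736.18

Penalty periods: ⌈332/30⌉ = 12; penalty = 12 × 2% × £670,000.21 = £160,800.05…
Interest: £670,000.21 × ((1 + 0.00045)^332 − 1) = £670,000.21 × 0.16109833… = £107,935.9163…
Total = £670,000.21 + £160,800.0504 + £107,935.9163… = £938,736.18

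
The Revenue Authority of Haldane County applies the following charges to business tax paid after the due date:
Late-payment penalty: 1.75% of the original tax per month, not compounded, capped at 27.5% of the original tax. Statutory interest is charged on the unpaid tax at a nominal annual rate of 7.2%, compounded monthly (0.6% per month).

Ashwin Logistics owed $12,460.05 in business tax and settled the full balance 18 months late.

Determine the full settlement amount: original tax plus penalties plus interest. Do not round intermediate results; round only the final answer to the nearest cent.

$17,303.13

Penalty (uncapped): 18 × 1.75% × $12,460.05 = $3,924.92…; cap = 27.5% × $12,460.05 = $3,426.51… → penalty = $3,426.51…
Interest: $12,460.05 × ((1 + 0.006)^18 − 1) = $12,460.05 × 0.1136883… = $1,416.5618…
Total = $12,460.05 + $3,426.5138… + $1,416.5618… = $17,303.13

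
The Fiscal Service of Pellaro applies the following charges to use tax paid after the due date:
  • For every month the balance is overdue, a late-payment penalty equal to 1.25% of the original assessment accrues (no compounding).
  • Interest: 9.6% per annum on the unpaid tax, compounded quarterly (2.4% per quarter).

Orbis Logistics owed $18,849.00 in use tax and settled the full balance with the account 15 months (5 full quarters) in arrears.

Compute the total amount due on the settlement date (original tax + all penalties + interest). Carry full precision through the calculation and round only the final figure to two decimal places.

$24,756.27

Late-payment penalty = 1.25% × $18,849.00 × 15 mo = $3,534.19…
Interest: $18,849.00 × ((1 + 0.024)^5 − 1) = $18,849.00 × 0.1258999… = $2,373.0873…
Total = $18,849.00 + $3,534.1875 + $2,373.0873… = $24,756.27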